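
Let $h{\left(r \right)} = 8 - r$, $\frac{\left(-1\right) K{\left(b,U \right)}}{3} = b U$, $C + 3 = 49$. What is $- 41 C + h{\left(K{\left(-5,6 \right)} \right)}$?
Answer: $-1968$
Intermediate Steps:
$C = 46$ ($C = -3 + 49 = 46$)
$K{\left(b,U \right)} = - 3 U b$ ($K{\left(b,U \right)} = - 3 b U = - 3 U b$)
$- 41 C + h{\left(K{\left(-5,6 \right)} \right)} = \left(-41\right) 46 + \left(8 - \left(-3\right) 6 \left(-5\right)\right) = -1886 + \left(8 - 90\right) = -1886 - 82 = -1968$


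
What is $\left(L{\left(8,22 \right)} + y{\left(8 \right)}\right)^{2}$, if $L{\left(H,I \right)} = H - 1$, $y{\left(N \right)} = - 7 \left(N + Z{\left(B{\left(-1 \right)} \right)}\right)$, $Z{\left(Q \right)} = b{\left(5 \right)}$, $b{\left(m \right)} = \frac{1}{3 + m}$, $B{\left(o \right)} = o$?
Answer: $\frac{159201}{64} \approx 2487.5$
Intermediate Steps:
$Z{\left(Q \right)} = \frac{1}{8}$ ($Z{\left(Q \right)} = \frac{1}{3 + 5} = \frac{1}{8}$)
$y{\left(N \right)} = - \frac{7}{8} - 7 N$ ($y{\left(N \right)} = - 7 \left(N + \frac{1}{8}\right) = - 7 \left(\frac{1}{8} + N\right) = - \frac{7}{8} - 7 N$)
$L{\left(H,I \right)} = -1 + H$ ($L{\left(H,I \right)} = H - 1 = -1 + H$)
$\left(L{\left(8,22 \right)} + y{\left(8 \right)}\right)^{2} = \left(\left(-1 + 8\right) - \frac{455}{8}\right)^{2} = \left(7 - \frac{455}{8}\right)^{2} = \left(- \frac{399}{8}\right)^{2} = \frac{159201}{64}$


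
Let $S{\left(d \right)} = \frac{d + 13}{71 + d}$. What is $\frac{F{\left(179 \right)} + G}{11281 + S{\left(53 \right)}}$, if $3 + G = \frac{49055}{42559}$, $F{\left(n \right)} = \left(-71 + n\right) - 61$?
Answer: $\frac{119142362}{29768105345} \approx 0.0040023$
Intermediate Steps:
$F{\left(n \right)} = -132 + n$
$G = - \frac{78622}{42559}$ ($G = -3 + \frac{49055}{42559} = - \frac{78622}{42559} \approx -1.8474$)
$S{\left(d \right)} = \frac{13 + d}{71 + d}$
$\frac{F{\left(179 \right)} + G}{11281 + S{\left(53 \right)}} = \frac{\left(-132 + 179\right) - \frac{78622}{42559}}{11281 + \frac{13 + 53}{71 + 53}} = \frac{47 - \frac{78622}{42559}}{11281 + \frac{1}{124} \cdot 66} = \frac{1921651}{42559 \left(11281 + \frac{1}{124} \cdot 66\right)} = \frac{1921651}{42559 \left(11281 + \frac{33}{62}\right)} = \frac{1921651}{42559 \cdot \frac{699455}{62}} = \frac{1921651}{42559} \cdot \frac{62}{699455} = \frac{119142362}{29768105345}$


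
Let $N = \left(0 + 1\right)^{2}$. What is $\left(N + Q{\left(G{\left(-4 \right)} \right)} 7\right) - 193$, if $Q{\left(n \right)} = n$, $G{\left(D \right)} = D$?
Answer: $-220$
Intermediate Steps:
$N = 1$ ($N = 1^{2} = 1$)
$\left(N + Q{\left(G{\left(-4 \right)} \right)} 7\right) - 193 = \left(1 - 28\right) - 193 = -27 - 193 = -220$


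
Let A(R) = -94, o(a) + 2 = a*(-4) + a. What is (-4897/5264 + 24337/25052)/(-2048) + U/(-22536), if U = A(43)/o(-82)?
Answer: -34944559385/11602322328748032 ≈ -3.0119e-6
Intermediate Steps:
o(a) = -2 - 3*a (o(a) = -2 + (a*(-4) + a) = -2 + (-4*a + a) = -2 - 3*a)
U = -47/122 (U = -94/(-2 - 3*(-82)) = -94/(-2 + 246) = -94/244 = -94*1/244 = -47/122 ≈ -0.38525)
(-4897/5264 + 24337/25052)/(-2048) + U/(-22536) = (-4897/5264 + 24337/25052)/(-2048) - 47/122/(-22536) = (-4897*1/5264 + 24337*(1/25052))*(-1/2048) - 47/122*(-1/22536) = (-4897/5264 + 24337/25052)*(-1/2048) + 47/2749392 = (1357581/32968432)*(-1/2048) + 47/2749392 = -1357581/67519348736 + 47/2749392 = -34944559385/11602322328748032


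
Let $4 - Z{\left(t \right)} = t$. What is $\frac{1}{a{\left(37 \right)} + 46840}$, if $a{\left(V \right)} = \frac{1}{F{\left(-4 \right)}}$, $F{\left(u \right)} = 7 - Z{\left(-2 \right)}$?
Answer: $\frac{1}{46841} \approx 2.1349 \cdot 10^{-5}$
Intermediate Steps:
$Z{\left(t \right)} = 4 - t$
$F{\left(u \right)} = 1$ ($F{\left(u \right)} = 7 - \left(4 - -2\right) = 7 - \left(4 + 2\right) = 7 - 6 = 1$)
$a{\left(V \right)} = 1$ ($a{\left(V \right)} = 1^{-1} = 1$)
$\frac{1}{a{\left(37 \right)} + 46840} = \frac{1}{1 + 46840} = \frac{1}{46841}$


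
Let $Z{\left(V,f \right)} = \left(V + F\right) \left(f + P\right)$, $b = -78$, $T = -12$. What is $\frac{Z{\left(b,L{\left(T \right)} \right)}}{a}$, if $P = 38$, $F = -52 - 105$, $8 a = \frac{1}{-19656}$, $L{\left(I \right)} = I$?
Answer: $960785280$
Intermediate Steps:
$a = - \frac{1}{157248}$ ($a = \frac{1}{8 \left(-19656\right)} = \frac{1}{8} \left(- \frac{1}{19656}\right) = - \frac{1}{157248} \approx -6.3594 \cdot 10^{-6}$)
$F = -157$
$Z{\left(V,f \right)} = \left(-157 + V\right) \left(38 + f\right)$ ($Z{\left(V,f \right)} = \left(V - 157\right) \left(f + 38\right) = \left(-157 + V\right) \left(38 + f\right)$)
$\frac{Z{\left(b,L{\left(T \right)} \right)}}{a} = \frac{-5966 - -1884 + 38 \left(-78\right) - -936}{- \frac{1}{157248}} = \left(-5966 + 1884 - 2964 + 936\right) \left(-157248\right) = \left(-6110\right) \left(-157248\right) = 960785280$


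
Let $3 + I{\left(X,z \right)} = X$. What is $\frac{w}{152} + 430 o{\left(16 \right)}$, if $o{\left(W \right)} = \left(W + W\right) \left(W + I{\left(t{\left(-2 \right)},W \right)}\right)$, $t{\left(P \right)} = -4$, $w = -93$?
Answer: $\frac{18823587}{152} \approx 1.2384 \cdot 10^{5}$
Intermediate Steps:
$I{\left(X,z \right)} = -3 + X$
$o{\left(W \right)} = 2 W \left(-7 + W\right)$ ($o{\left(W \right)} = \left(W + W\right) \left(W - 7\right) = 2 W \left(W - 7\right) = 2 W \left(-7 + W\right)$)
$\frac{w}{152} + 430 o{\left(16 \right)} = - \frac{93}{152} + 430 \cdot 2 \cdot 16 \left(-7 + 16\right) = \left(-93\right) \frac{1}{152} + 430 \cdot 2 \cdot 16 \cdot 9 = - \frac{93}{152} + 430 \cdot 288 = - \frac{93}{152} + 123840 = \frac{18823587}{152}$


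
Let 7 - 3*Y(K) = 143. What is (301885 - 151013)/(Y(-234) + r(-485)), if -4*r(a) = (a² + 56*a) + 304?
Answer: -1810464/625651 ≈ -2.8937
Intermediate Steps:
Y(K) = -136/3 (Y(K) = 7/3 - ⅓*143 = 7/3 - 143/3 = -136/3)
r(a) = -76 - 14*a - a²/4 (r(a) = -((a² + 56*a) + 304)/4 = -(304 + a² + 56*a)/4 = -76 - 14*a - a²/4)
(301885 - 151013)/(Y(-234) + r(-485)) = (301885 - 151013)/(-136/3 + (-76 - 14*(-485) - ¼*(-485)²)) = 150872/(-136/3 + (-76 + 6790 - ¼*235225)) = 150872/(-136/3 + (-76 + 6790 - 235225/4)) = 150872/(-136/3 - 208369/4) = 150872/(-625651/12) = 150872*(-12/625651) = -1810464/625651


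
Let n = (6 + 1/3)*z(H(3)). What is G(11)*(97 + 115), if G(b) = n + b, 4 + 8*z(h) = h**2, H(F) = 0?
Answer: 4982/3 ≈ 1660.7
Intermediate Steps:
z(h) = -1/2 + h**2/8
n = -19/6 (n = (6 + 1/3)*(-1/2 + (1/8)*0**2) = (6 + 1/3)*(-1/2 + (1/8)*0) = 19*(-1/2 + 0)/3 = (19/3)*(-1/2) = -19/6 ≈ -3.1667)
G(b) = -19/6 + b
G(11)*(97 + 115) = (-19/6 + 11)*(97 + 115) = (47/6)*212 = 4982/3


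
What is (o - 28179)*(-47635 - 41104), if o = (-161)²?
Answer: 200372662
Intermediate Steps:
o = 25921
(o - 28179)*(-47635 - 41104) = (25921 - 28179)*(-47635 - 41104) = -2258*(-88739) = 200372662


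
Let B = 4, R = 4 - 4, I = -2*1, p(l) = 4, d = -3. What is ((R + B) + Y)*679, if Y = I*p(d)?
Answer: -2716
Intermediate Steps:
I = -2
R = 0
Y = -8 (Y = -2*4 = -8)
((R + B) + Y)*679 = ((0 + 4) - 8)*679 = (4 - 8)*679 = -4*679 = -2716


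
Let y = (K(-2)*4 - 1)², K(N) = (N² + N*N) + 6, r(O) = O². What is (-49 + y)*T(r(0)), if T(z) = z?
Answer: 0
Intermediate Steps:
K(N) = 6 + 2*N² (K(N) = (N² + N²) + 6 = 2*N² + 6 = 6 + 2*N²)
y = 3025 (y = ((6 + 2*(-2)²)*4 - 1)² = ((6 + 2*4)*4 - 1)² = ((6 + 8)*4 - 1)² = (14*4 - 1)² = (56 - 1)² = 55² = 3025)
(-49 + y)*T(r(0)) = (-49 + 3025)*0² = 2976*0 = 0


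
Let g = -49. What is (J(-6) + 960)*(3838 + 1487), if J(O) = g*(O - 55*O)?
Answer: -79427700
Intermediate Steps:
J(O) = 2646*O (J(O) = -49*(O - 55*O) = -(-2646)*O = 2646*O)
(J(-6) + 960)*(3838 + 1487) = (2646*(-6) + 960)*(3838 + 1487) = (-15876 + 960)*5325 = -14916*5325 = -79427700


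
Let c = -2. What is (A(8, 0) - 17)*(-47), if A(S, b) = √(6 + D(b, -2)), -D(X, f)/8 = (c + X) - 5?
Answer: 799 - 47*√62 ≈ 428.92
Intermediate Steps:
D(X, f) = 56 - 8*X (D(X, f) = -8*((-2 + X) - 5) = -8*(-7 + X) = 56 - 8*X)
A(S, b) = √(62 - 8*b) (A(S, b) = √(6 + (56 - 8*b)) = √(62 - 8*b))
(A(8, 0) - 17)*(-47) = (√(62 - 8*0) - 17)*(-47) = (√(62 + 0) - 17)*(-47) = (√62 - 17)*(-47) = (-17 + √62)*(-47) = 799 - 47*√62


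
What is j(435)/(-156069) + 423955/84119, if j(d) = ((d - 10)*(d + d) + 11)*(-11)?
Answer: 58329916292/1875481173 ≈ 31.101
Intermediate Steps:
j(d) = -121 - 22*d*(-10 + d) (j(d) = ((-10 + d)*(2*d) + 11)*(-11) = (2*d*(-10 + d) + 11)*(-11) = (11 + 2*d*(-10 + d))*(-11) = -121 - 22*d*(-10 + d))
j(435)/(-156069) + 423955/84119 = (-121 - 22*435² + 220*435)/(-156069) + 423955/84119 = (-121 - 22*189225 + 95700)*(-1/156069) + 423955*(1/84119) = (-121 - 4162950 + 95700)*(-1/156069) + 60565/12017 = -4067371*(-1/156069) + 60565/12017 = 4067371/156069 + 60565/12017 = 58329916292/1875481173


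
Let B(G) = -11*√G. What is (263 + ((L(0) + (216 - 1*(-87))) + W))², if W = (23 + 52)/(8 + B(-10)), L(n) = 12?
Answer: (-382161039*I + 59752484*√10)/(2*(-573*I + 88*√10)) ≈ 3.3462e+5 + 2369.2*I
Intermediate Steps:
W = 75/(8 - 11*I*√10) (W = (23 + 52)/(8 - 11*I*√10) = 75/(8 - 11*I*√10) ≈ 0.47096 + 2.0478*I)
(263 + ((L(0) + (216 - 1*(-87))) + W))² = (263 + ((12 + (216 - 1*(-87))) + (300/637 + 825*I*√10/1274)))² = (263 + ((12 + (216 + 87)) + (300/637 + 825*I*√10/1274)))² = (263 + ((12 + 303) + (300/637 + 825*I*√10/1274)))² = (263 + (315 + (300/637 + 825*I*√10/1274)))² = (263 + (200955/637 + 825*I*√10/1274))² = (368486/637 + 825*I*√10/1274)²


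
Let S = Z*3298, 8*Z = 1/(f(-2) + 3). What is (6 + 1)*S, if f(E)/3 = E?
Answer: -11543/12 ≈ -961.92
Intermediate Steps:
f(E) = 3*E
Z = -1/24 (Z = 1/(8*(3*(-2) + 3)) = 1/(8*(-6 + 3)) = (1/8)/(-3) = (1/8)*(-1/3) = -1/24 ≈ -0.041667)
S = -1649/12 (S = -1/24*3298 = -1649/12 ≈ -137.42)
(6 + 1)*S = (6 + 1)*(-1649/12) = 7*(-1649/12) = -11543/12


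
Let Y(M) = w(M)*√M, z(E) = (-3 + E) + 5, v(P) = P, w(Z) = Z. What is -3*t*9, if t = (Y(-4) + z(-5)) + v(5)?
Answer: -54 + 216*I ≈ -54.0 + 216.0*I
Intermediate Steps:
z(E) = 2 + E
Y(M) = M^(3/2) (Y(M) = M*√M = M^(3/2))
t = 2 - 8*I (t = ((-4)^(3/2) + (2 - 5)) + 5 = (-8*I - 3) + 5 = (-3 - 8*I) + 5 = 2 - 8*I ≈ 2.0 - 8.0*I)
-3*t*9 = -3*(2 - 8*I)*9 = (-6 + 24*I)*9 = -54 + 216*I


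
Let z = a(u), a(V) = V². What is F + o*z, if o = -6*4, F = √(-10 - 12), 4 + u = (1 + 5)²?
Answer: -24576 + I*√22 ≈ -24576.0 + 4.6904*I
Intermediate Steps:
u = 32 (u = -4 + (1 + 5)² = -4 + 6² = -4 + 36 = 32)
F = I*√22 (F = √(-22) = I*√22 ≈ 4.6904*I)
z = 1024 (z = 32² = 1024)
o = -24
F + o*z = I*√22 - 24*1024 = I*√22 - 24576 = -24576 + I*√22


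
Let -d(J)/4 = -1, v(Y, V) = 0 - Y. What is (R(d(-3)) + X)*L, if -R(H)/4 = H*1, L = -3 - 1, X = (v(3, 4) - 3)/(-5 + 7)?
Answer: 76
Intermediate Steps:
v(Y, V) = -Y
d(J) = 4 (d(J) = -4*(-1) = 4)
X = -3 (X = (-1*3 - 3)/(-5 + 7) = (-3 - 3)/2 = -6*1/2 = -3)
L = -4
R(H) = -4*H
(R(d(-3)) + X)*L = (-4*4 - 3)*(-4) = (-16 - 3)*(-4) = -19*(-4) = 76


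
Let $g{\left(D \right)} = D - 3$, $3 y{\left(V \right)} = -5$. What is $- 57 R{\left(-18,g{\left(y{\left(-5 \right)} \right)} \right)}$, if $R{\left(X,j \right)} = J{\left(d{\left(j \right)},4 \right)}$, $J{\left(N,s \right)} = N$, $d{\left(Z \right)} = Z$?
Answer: $266$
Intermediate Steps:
$y{\left(V \right)} = - \frac{5}{3}$ ($y{\left(V \right)} = \frac{1}{3} \left(-5\right) = - \frac{5}{3}$)
$g{\left(D \right)} = -3 + D$
$R{\left(X,j \right)} = j$
$- 57 R{\left(-18,g{\left(y{\left(-5 \right)} \right)} \right)} = - 57 \left(-3 - \frac{5}{3}\right) = \left(-57\right) \left(- \frac{14}{3}\right) = 266$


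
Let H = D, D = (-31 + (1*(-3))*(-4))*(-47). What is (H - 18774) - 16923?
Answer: -34804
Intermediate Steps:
D = 893 (D = (-31 - 3*(-4))*(-47) = (-31 + 12)*(-47) = -19*(-47) = 893)
H = 893
(H - 18774) - 16923 = (893 - 18774) - 16923 = -17881 - 16923 = -34804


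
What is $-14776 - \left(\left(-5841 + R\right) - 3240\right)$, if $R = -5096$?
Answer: $-599$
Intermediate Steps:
$-14776 - \left(\left(-5841 + R\right) - 3240\right) = -14776 - \left(\left(-5841 - 5096\right) - 3240\right) = -14776 - \left(-10937 - 3240\right) = -14776 - -14177 = -14776 + 14177 = -599$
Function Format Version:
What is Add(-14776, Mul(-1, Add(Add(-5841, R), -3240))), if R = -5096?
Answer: -599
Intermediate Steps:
Add(-14776, Mul(-1, Add(Add(-5841, R), -3240))) = Add(-14776, Mul(-1, Add(Add(-5841, -5096), -3240))) = Add(-14776, Mul(-1, Add(-10937, -3240))) = Add(-14776, Mul(-1, -14177)) = Add(-14776, 14177) = -599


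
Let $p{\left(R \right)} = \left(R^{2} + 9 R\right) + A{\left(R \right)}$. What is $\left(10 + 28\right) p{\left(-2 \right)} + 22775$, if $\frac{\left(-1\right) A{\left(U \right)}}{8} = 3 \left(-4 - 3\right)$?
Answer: $28627$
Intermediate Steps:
$A{\left(U \right)} = 168$ ($A{\left(U \right)} = - 8 \cdot 3 \left(-4 - 3\right) = - 8 \cdot 3 \left(-7\right) = \left(-8\right) \left(-21\right) = 168$)
$p{\left(R \right)} = 168 + R^{2} + 9 R$ ($p{\left(R \right)} = \left(R^{2} + 9 R\right) + 168 = 168 + R^{2} + 9 R$)
$\left(10 + 28\right) p{\left(-2 \right)} + 22775 = \left(10 + 28\right) \left(168 + \left(-2\right)^{2} + 9 \left(-2\right)\right) + 22775 = 38 \left(168 + 4 - 18\right) + 22775 = 38 \cdot 154 + 22775 = 5852 + 22775 = 28627$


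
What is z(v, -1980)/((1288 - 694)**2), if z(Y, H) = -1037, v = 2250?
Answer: -1037/352836 ≈ -0.0029390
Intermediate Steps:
z(v, -1980)/((1288 - 694)**2) = -1037/(1288 - 694)**2 = -1037/(594**2) = -1037/352836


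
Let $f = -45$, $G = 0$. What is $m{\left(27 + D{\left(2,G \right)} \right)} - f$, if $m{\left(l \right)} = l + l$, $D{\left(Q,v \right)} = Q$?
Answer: $103$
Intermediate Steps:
$m{\left(l \right)} = 2 l$
$m{\left(27 + D{\left(2,G \right)} \right)} - f = 2 \left(27 + 2\right) - -45 = 2 \cdot 29 + 45 = 58 + 45 = 103$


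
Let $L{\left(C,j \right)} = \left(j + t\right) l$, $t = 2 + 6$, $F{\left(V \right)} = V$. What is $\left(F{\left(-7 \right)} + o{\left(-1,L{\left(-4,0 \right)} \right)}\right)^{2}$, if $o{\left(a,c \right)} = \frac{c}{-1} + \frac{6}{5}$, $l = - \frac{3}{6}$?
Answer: $\frac{81}{25} \approx 3.24$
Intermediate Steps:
$l = - \frac{1}{2}$ ($l = \left(-3\right) \frac{1}{6} = - \frac{1}{2} \approx -0.5$)
$t = 8$
$L{\left(C,j \right)} = -4 - \frac{j}{2}$ ($L{\left(C,j \right)} = \left(j + 8\right) \left(- \frac{1}{2}\right) = \left(8 + j\right) \left(- \frac{1}{2}\right) = -4 - \frac{j}{2}$)
$o{\left(a,c \right)} = \frac{6}{5} - c$ ($o{\left(a,c \right)} = c \left(-1\right) + 6 \cdot \frac{1}{5} = - c + \frac{6}{5} = \frac{6}{5} - c$)
$\left(F{\left(-7 \right)} + o{\left(-1,L{\left(-4,0 \right)} \right)}\right)^{2} = \left(-7 + \left(\frac{6}{5} - \left(-4 - 0\right)\right)\right)^{2} = \left(-7 + \left(\frac{6}{5} - \left(-4 + 0\right)\right)\right)^{2} = \left(-7 + \left(\frac{6}{5} - -4\right)\right)^{2} = \left(-7 + \left(\frac{6}{5} + 4\right)\right)^{2} = \left(-7 + \frac{26}{5}\right)^{2} = \left(- \frac{9}{5}\right)^{2} = \frac{81}{25}$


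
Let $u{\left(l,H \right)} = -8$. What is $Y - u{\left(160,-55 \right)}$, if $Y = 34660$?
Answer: $34668$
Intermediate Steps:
$Y - u{\left(160,-55 \right)} = 34660 - -8 = 34660 + 8 = 34668$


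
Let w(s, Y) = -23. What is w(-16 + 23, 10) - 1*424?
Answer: -447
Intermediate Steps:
w(-16 + 23, 10) - 1*424 = -23 - 1*424 = -23 - 424 = -447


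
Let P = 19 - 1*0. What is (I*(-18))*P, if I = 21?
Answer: -7182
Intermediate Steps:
P = 19 (P = 19 + 0 = 19)
(I*(-18))*P = (21*(-18))*19 = -378*19 = -7182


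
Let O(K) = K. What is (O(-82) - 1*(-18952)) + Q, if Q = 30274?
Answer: 49144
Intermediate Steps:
(O(-82) - 1*(-18952)) + Q = (-82 - 1*(-18952)) + 30274 = (-82 + 18952) + 30274 = 18870 + 30274 = 49144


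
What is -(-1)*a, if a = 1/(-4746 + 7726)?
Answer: 1/2980 ≈ 0.00033557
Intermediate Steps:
a = 1/2980 ≈ 0.00033557
-(-1)*a = -(-1)/2980 = -1*(-1/2980) = 1/2980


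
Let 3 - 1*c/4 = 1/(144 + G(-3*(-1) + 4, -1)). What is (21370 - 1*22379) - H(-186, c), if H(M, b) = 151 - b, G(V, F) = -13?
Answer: -150392/131 ≈ -1148.0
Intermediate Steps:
c = 1568/131 (c = 12 - 4/(144 - 13) = 12 - 4/131 = 1568/131 ≈ 11.969)
(21370 - 1*22379) - H(-186, c) = (21370 - 1*22379) - (151 - 1*1568/131) = (21370 - 22379) - (151 - 1568/131) = -1009 - 1*18213/131 = -1009 - 18213/131 = -150392/131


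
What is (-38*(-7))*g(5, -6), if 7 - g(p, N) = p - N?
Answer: -1064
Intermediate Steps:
g(p, N) = 7 + N - p (g(p, N) = 7 - (p - N) = 7 + (N - p) = 7 + N - p)
(-38*(-7))*g(5, -6) = (-38*(-7))*(7 - 6 - 1*5) = 266*(7 - 6 - 5) = 266*(-4) = -1064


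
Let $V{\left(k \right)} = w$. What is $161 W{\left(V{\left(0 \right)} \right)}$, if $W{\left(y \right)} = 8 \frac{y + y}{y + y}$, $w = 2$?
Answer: $1288$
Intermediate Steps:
$V{\left(k \right)} = 2$
$W{\left(y \right)} = 8$ ($W{\left(y \right)} = 8 \frac{2 y}{2 y} = 8 \cdot 2 y \frac{1}{2 y} = 8 \cdot 1 = 8$)
$161 W{\left(V{\left(0 \right)} \right)} = 161 \cdot 8 = 1288$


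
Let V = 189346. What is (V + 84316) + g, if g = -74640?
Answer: 199022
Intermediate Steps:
(V + 84316) + g = (189346 + 84316) - 74640 = 273662 - 74640 = 199022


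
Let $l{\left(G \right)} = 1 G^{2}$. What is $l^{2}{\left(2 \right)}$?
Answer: $16$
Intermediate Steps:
$l{\left(G \right)} = G^{2}$
$l^{2}{\left(2 \right)} = \left(2^{2}\right)^{2} = 4^{2} = 16$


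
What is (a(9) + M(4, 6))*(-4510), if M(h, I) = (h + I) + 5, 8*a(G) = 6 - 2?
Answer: -69905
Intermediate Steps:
a(G) = ½ (a(G) = (6 - 2)/8 = (⅛)*4 = ½)
M(h, I) = 5 + I + h (M(h, I) = (I + h) + 5 = 5 + I + h)
(a(9) + M(4, 6))*(-4510) = (½ + (5 + 6 + 4))*(-4510) = (½ + 15)*(-4510) = (31/2)*(-4510) = -69905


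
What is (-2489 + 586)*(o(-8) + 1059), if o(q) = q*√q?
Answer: -2015277 + 30448*I*√2 ≈ -2.0153e+6 + 43060.0*I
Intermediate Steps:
o(q) = q^(3/2)
(-2489 + 586)*(o(-8) + 1059) = (-2489 + 586)*((-8)^(3/2) + 1059) = -1903*(-16*I*√2 + 1059) = -1903*(1059 - 16*I*√2) = -2015277 + 30448*I*√2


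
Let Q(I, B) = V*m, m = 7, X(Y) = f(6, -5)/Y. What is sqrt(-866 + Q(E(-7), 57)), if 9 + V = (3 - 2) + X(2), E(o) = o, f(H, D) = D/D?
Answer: I*sqrt(3674)/2 ≈ 30.307*I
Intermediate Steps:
f(H, D) = 1
X(Y) = 1/Y
V = -15/2 (V = -9 + ((3 - 2) + 1/2) = -9 + (1 + 1/2) = -9 + 3/2 = -15/2 ≈ -7.5000)
Q(I, B) = -105/2 (Q(I, B) = -15/2*7 = -105/2)
sqrt(-866 + Q(E(-7), 57)) = sqrt(-866 - 105/2) = sqrt(-1837/2) = I*sqrt(3674)/2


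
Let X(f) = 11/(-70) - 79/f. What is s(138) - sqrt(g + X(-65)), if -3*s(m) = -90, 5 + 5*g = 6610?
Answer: 30 - sqrt(1094796430)/910 ≈ -6.3601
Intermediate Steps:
g = 1321 (g = -1 + (1/5)*6610 = -1 + 1322 = 1321)
s(m) = 30 (s(m) = -1/3*(-90) = 30)
X(f) = -11/70 - 79/f (X(f) = 11*(-1/70) - 79/f = -11/70 - 79/f)
s(138) - sqrt(g + X(-65)) = 30 - sqrt(1321 + (-11/70 - 79/(-65))) = 30 - sqrt(1321 + (-11/70 - 79*(-1/65))) = 30 - sqrt(1321 + (-11/70 + 79/65)) = 30 - sqrt(1321 + 963/910) = 30 - sqrt(1203073/910) = 30 - sqrt(1094796430)/910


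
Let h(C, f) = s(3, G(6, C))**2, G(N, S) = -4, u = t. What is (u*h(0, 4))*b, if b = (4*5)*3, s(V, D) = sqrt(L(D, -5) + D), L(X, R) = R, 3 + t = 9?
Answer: -3240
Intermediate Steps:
t = 6 (t = -3 + 9 = 6)
u = 6
s(V, D) = sqrt(-5 + D)
h(C, f) = -9 (h(C, f) = (sqrt(-5 - 4))**2 = (sqrt(-9))**2 = (3*I)**2 = -9)
b = 60 (b = 20*3 = 60)
(u*h(0, 4))*b = (6*(-9))*60 = -54*60 = -3240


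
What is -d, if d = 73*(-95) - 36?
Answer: 6971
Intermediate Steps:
d = -6971 (d = -6935 - 36 = -6971)
-d = -1*(-6971) = 6971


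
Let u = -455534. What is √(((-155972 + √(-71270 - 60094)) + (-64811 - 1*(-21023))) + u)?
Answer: √(-655294 + 6*I*√3649) ≈ 0.224 + 809.5*I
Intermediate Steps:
√(((-155972 + √(-71270 - 60094)) + (-64811 - 1*(-21023))) + u) = √(((-155972 + √(-71270 - 60094)) + (-64811 - 1*(-21023))) - 455534) = √(((-155972 + √(-131364)) + (-64811 + 21023)) - 455534) = √(((-155972 + 6*I*√3649) - 43788) - 455534) = √((-199760 + 6*I*√3649) - 455534) = √(-655294 + 6*I*√3649)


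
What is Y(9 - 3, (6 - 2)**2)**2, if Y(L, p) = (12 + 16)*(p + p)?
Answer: 802816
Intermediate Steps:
Y(L, p) = 56*p (Y(L, p) = 28*(2*p) = 56*p)
Y(9 - 3, (6 - 2)**2)**2 = (56*(6 - 2)**2)**2 = (56*4**2)**2 = (56*16)**2 = 896**2 = 802816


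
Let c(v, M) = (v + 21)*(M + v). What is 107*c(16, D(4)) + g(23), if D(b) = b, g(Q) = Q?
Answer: 79203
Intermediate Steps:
c(v, M) = (21 + v)*(M + v)
107*c(16, D(4)) + g(23) = 107*(16**2 + 21*4 + 21*16 + 4*16) + 23 = 107*(256 + 84 + 336 + 64) + 23 = 107*740 + 23 = 79180 + 23 = 79203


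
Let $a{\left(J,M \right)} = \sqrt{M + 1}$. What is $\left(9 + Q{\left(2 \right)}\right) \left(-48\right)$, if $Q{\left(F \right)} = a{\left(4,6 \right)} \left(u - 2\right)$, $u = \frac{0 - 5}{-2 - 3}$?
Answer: $-432 + 48 \sqrt{7} \approx -305.0$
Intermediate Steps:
$a{\left(J,M \right)} = \sqrt{1 + M}$
$u = 1$ ($u = - \frac{5}{-5} = \left(-5\right) \left(- \frac{1}{5}\right) = 1$)
$Q{\left(F \right)} = - \sqrt{7}$ ($Q{\left(F \right)} = \sqrt{1 + 6} \left(1 - 2\right) = \sqrt{7} \left(-1\right) = - \sqrt{7}$)
$\left(9 + Q{\left(2 \right)}\right) \left(-48\right) = \left(9 - \sqrt{7}\right) \left(-48\right) = -432 + 48 \sqrt{7}$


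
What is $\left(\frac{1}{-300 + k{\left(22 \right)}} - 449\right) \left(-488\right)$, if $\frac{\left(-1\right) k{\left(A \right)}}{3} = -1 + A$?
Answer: $\frac{79538144}{363} \approx 2.1911 \cdot 10^{5}$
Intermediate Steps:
$k{\left(A \right)} = 3 - 3 A$ ($k{\left(A \right)} = - 3 \left(-1 + A\right) = 3 - 3 A$)
$\left(\frac{1}{-300 + k{\left(22 \right)}} - 449\right) \left(-488\right) = \left(\frac{1}{-300 + \left(3 - 66\right)} - 449\right) \left(-488\right) = \left(\frac{1}{-300 - 63} - 449\right) \left(-488\right) = \left(\frac{1}{-363} - 449\right) \left(-488\right) = \left(- \frac{1}{363} - 449\right) \left(-488\right) = \left(- \frac{162988}{363}\right) \left(-488\right) = \frac{79538144}{363}$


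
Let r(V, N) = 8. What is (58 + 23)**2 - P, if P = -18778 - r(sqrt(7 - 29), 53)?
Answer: 25347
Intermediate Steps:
P = -18786 (P = -18778 - 1*8 = -18778 - 8 = -18786)
(58 + 23)**2 - P = (58 + 23)**2 - 1*(-18786) = 81**2 + 18786 = 6561 + 18786 = 25347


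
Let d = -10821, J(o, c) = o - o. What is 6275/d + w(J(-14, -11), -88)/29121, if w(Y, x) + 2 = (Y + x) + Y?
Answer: -61236055/105039447 ≈ -0.58298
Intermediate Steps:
J(o, c) = 0
w(Y, x) = -2 + x + 2*Y (w(Y, x) = -2 + ((Y + x) + Y) = -2 + (x + 2*Y) = -2 + x + 2*Y)
6275/d + w(J(-14, -11), -88)/29121 = 6275/(-10821) + (-2 - 88 + 2*0)/29121 = 6275*(-1/10821) + (-2 - 88 + 0)*(1/29121) = -6275/10821 - 90*1/29121 = -6275/10821 - 30/9707 = -61236055/105039447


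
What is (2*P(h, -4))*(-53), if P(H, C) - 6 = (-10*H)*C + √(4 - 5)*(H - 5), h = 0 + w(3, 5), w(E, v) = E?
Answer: -13356 + 212*I ≈ -13356.0 + 212.0*I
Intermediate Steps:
h = 3 (h = 0 + 3 = 3)
P(H, C) = 6 + I*(-5 + H) - 10*C*H (P(H, C) = 6 + ((-10*H)*C + √(4 - 5)*(H - 5)) = 6 + (-10*C*H + √(-1)*(-5 + H)) = 6 + (-10*C*H + I*(-5 + H)) = 6 + (I*(-5 + H) - 10*C*H) = 6 + I*(-5 + H) - 10*C*H)
(2*P(h, -4))*(-53) = (2*(6 - 5*I + I*3 - 10*(-4)*3))*(-53) = (2*(6 - 5*I + 3*I + 120))*(-53) = (2*(126 - 2*I))*(-53) = (252 - 4*I)*(-53) = -13356 + 212*I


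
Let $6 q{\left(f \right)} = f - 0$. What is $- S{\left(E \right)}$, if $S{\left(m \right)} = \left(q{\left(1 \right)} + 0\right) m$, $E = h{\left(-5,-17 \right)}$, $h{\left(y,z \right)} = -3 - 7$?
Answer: $\frac{5}{3} \approx 1.6667$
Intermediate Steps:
$q{\left(f \right)} = \frac{f}{6}$ ($q{\left(f \right)} = \frac{f - 0}{6} = \frac{f + 0}{6} = \frac{f}{6}$)
$h{\left(y,z \right)} = -10$
$E = -10$
$S{\left(m \right)} = \frac{m}{6}$ ($S{\left(m \right)} = \left(\frac{1}{6} \cdot 1 + 0\right) m = \left(\frac{1}{6} + 0\right) m = \frac{m}{6}$)
$- S{\left(E \right)} = - \frac{-10}{6} = \left(-1\right) \left(- \frac{5}{3}\right) = \frac{5}{3}$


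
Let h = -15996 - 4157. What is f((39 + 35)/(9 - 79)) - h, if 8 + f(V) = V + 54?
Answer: 706928/35 ≈ 20198.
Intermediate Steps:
f(V) = 46 + V (f(V) = -8 + (V + 54) = -8 + (54 + V) = 46 + V)
h = -20153
f((39 + 35)/(9 - 79)) - h = (46 + (39 + 35)/(9 - 79)) - 1*(-20153) = (46 + 74/(-70)) + 20153 = (46 + 74*(-1/70)) + 20153 = (46 - 37/35) + 20153 = 1573/35 + 20153 = 706928/35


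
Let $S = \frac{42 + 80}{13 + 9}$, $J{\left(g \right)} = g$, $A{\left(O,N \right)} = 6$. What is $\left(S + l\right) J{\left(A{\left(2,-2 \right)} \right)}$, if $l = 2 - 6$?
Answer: $\frac{102}{11} \approx 9.2727$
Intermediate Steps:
$l = -4$ ($l = 2 - 6 = -4$)
$S = \frac{61}{11}$ ($S = \frac{122}{22} = 122 \cdot \frac{1}{22} = \frac{61}{11} \approx 5.5455$)
$\left(S + l\right) J{\left(A{\left(2,-2 \right)} \right)} = \left(\frac{61}{11} - 4\right) 6 = \frac{17}{11} \cdot 6 = \frac{102}{11}$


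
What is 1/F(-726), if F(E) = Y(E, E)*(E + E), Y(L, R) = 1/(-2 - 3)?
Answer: 5/1452 ≈ 0.0034435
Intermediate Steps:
Y(L, R) = -⅕ (Y(L, R) = 1/(-5) = -⅕)
F(E) = -2*E/5 (F(E) = -(E + E)/5 = -2*E/5)
1/F(-726) = 1/(-⅖*(-726)) = 1/(1452/5) = 5/1452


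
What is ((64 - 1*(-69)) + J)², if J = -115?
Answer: 324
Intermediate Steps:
((64 - 1*(-69)) + J)² = ((64 - 1*(-69)) - 115)² = ((64 + 69) - 115)² = (133 - 115)² = 18² = 324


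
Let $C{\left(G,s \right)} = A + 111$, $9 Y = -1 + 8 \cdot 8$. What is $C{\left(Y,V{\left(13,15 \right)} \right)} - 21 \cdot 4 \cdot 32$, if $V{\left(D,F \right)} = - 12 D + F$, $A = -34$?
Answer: $-2611$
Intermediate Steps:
$Y = 7$ ($Y = \frac{-1 + 8 \cdot 8}{9} = \frac{-1 + 64}{9} = \frac{1}{9} \cdot 63 = 7$)
$V{\left(D,F \right)} = F - 12 D$
$C{\left(G,s \right)} = 77$ ($C{\left(G,s \right)} = -34 + 111 = 77$)
$C{\left(Y,V{\left(13,15 \right)} \right)} - 21 \cdot 4 \cdot 32 = 77 - 21 \cdot 4 \cdot 32 = 77 - 84 \cdot 32 = 77 - 2688 = -2611$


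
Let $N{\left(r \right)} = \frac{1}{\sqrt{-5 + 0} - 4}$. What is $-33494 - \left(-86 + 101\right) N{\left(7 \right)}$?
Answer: $- \frac{234438}{7} + \frac{5 i \sqrt{5}}{7} \approx -33491.0 + 1.5972 i$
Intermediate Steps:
$N{\left(r \right)} = \frac{1}{-4 + i \sqrt{5}}$ ($N{\left(r \right)} = \frac{1}{\sqrt{-5} - 4} = \frac{1}{i \sqrt{5} - 4} = \frac{1}{-4 + i \sqrt{5}}$)
$-33494 - \left(-86 + 101\right) N{\left(7 \right)} = -33494 - \left(-86 + 101\right) \left(- \frac{4}{21} - \frac{i \sqrt{5}}{21}\right) = -33494 - 15 \left(- \frac{4}{21} - \frac{i \sqrt{5}}{21}\right) = -33494 - \left(- \frac{20}{7} - \frac{5 i \sqrt{5}}{7}\right) = -33494 + \left(\frac{20}{7} + \frac{5 i \sqrt{5}}{7}\right) = - \frac{234438}{7} + \frac{5 i \sqrt{5}}{7}$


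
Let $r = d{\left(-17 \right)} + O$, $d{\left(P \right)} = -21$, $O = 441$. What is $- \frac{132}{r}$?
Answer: $- \frac{11}{35} \approx -0.31429$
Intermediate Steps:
$r = 420$ ($r = -21 + 441 = 420$)
$- \frac{132}{r} = - \frac{132}{420} = \left(-132\right) \frac{1}{420} = - \frac{11}{35}$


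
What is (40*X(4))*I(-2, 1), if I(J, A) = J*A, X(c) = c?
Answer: -320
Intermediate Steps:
I(J, A) = A*J
(40*X(4))*I(-2, 1) = (40*4)*(1*(-2)) = 160*(-2) = -320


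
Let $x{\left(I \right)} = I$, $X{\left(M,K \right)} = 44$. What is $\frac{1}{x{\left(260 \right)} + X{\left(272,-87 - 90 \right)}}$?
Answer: $\frac{1}{304} \approx 0.0032895$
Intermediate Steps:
$\frac{1}{x{\left(260 \right)} + X{\left(272,-87 - 90 \right)}} = \frac{1}{260 + 44} = \frac{1}{304}$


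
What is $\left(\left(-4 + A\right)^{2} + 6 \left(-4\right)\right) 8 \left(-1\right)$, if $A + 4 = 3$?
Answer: $-8$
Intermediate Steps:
$A = -1$ ($A = -4 + 3 = -1$)
$\left(\left(-4 + A\right)^{2} + 6 \left(-4\right)\right) 8 \left(-1\right) = \left(\left(-4 - 1\right)^{2} + 6 \left(-4\right)\right) 8 \left(-1\right) = \left(\left(-5\right)^{2} - 24\right) 8 \left(-1\right) = \left(25 - 24\right) 8 \left(-1\right) = 1 \cdot 8 \left(-1\right) = 8 \left(-1\right) = -8$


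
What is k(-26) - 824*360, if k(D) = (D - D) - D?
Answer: -296614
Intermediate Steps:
k(D) = -D (k(D) = 0 - D = -D)
k(-26) - 824*360 = -1*(-26) - 824*360 = 26 - 296640 = -296614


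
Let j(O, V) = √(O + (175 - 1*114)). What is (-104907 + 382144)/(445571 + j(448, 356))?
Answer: 123528767327/198533515532 - 277237*√509/198533515532 ≈ 0.62217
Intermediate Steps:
j(O, V) = √(61 + O) (j(O, V) = √(O + (175 - 114)) = √(O + 61) = √(61 + O))
(-104907 + 382144)/(445571 + j(448, 356)) = (-104907 + 382144)/(445571 + √(61 + 448)) = 277237/(445571 + √509)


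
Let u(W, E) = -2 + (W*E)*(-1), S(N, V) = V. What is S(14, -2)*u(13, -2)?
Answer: -48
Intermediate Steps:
u(W, E) = -2 - E*W (u(W, E) = -2 + (E*W)*(-1) = -2 - E*W)
S(14, -2)*u(13, -2) = -2*(-2 - 1*(-2)*13) = -2*(-2 + 26) = -2*24 = -48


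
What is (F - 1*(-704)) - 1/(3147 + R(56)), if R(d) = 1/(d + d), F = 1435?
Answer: 753922523/352465 ≈ 2139.0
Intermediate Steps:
R(d) = 1/(2*d)
(F - 1*(-704)) - 1/(3147 + R(56)) = (1435 - 1*(-704)) - 1/(3147 + (½)/56) = (1435 + 704) - 1/(3147 + (½)*(1/56)) = 2139 - 1/(3147 + 1/112) = 2139 - 1/352465/112 = 2139 - 1*112/352465 = 2139 - 112/352465 = 753922523/352465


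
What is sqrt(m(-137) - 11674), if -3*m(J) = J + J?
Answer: 2*I*sqrt(26061)/3 ≈ 107.62*I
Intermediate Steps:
m(J) = -2*J/3 (m(J) = -(J + J)/3 = -2*J/3)
sqrt(m(-137) - 11674) = sqrt(-2/3*(-137) - 11674) = sqrt(274/3 - 11674) = sqrt(-34748/3) = 2*I*sqrt(26061)/3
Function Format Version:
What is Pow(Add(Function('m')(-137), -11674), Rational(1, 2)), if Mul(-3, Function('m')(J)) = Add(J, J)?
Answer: Mul(Rational(2, 3), I, Pow(26061, Rational(1, 2))) ≈ Mul(107.62, I)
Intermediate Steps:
Function('m')(J) = Mul(Rational(-2, 3), J) (Function('m')(J) = Mul(Rational(-1, 3), Add(J, J)) = Mul(Rational(-1, 3), Mul(2, J)) = Mul(Rational(-2, 3), J))
Pow(Add(Function('m')(-137), -11674), Rational(1, 2)) = Pow(Add(Mul(Rational(-2, 3), -137), -11674), Rational(1, 2)) = Pow(Add(Rational(274, 3), -11674), Rational(1, 2)) = Pow(Rational(-34748, 3), Rational(1, 2)) = Mul(Rational(2, 3), I, Pow(26061, Rational(1, 2)))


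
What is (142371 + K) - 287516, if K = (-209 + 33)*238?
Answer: -187033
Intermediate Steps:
K = -41888 (K = -176*238 = -41888)
(142371 + K) - 287516 = (142371 - 41888) - 287516 = 100483 - 287516 = -187033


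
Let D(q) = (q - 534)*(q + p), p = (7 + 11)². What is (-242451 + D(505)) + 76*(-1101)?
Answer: -350168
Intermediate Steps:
p = 324 (p = 18² = 324)
D(q) = (-534 + q)*(324 + q) (D(q) = (q - 534)*(q + 324) = (-534 + q)*(324 + q))
(-242451 + D(505)) + 76*(-1101) = (-242451 + (-173016 + 505² - 210*505)) + 76*(-1101) = (-242451 + (-173016 + 255025 - 106050)) - 83676 = (-242451 - 24041) - 83676 = -266492 - 83676 = -350168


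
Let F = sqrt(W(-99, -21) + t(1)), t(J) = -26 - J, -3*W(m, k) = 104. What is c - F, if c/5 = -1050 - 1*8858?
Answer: -49540 - I*sqrt(555)/3 ≈ -49540.0 - 7.8528*I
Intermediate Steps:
W(m, k) = -104/3 (W(m, k) = -1/3*104 = -104/3)
F = I*sqrt(555)/3 (F = sqrt(-104/3 + (-26 - 1*1)) = sqrt(-104/3 + (-26 - 1)) = sqrt(-104/3 - 27) = sqrt(-185/3) = I*sqrt(555)/3 ≈ 7.8528*I)
c = -49540 (c = 5*(-1050 - 1*8858) = 5*(-1050 - 8858) = 5*(-9908) = -49540)
c - F = -49540 - I*sqrt(555)/3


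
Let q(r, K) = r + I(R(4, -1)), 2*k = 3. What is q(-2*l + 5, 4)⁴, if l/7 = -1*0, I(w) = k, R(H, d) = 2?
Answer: 28561/16 ≈ 1785.1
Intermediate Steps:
k = 3/2 (k = (½)*3 = 3/2 ≈ 1.5000)
I(w) = 3/2
l = 0 (l = 7*(-1*0) = 7*0 = 0)
q(r, K) = 3/2 + r (q(r, K) = r + 3/2 = 3/2 + r)
q(-2*l + 5, 4)⁴ = (3/2 + (-2*0 + 5))⁴ = (3/2 + (0 + 5))⁴ = (3/2 + 5)⁴ = (13/2)⁴ = 28561/16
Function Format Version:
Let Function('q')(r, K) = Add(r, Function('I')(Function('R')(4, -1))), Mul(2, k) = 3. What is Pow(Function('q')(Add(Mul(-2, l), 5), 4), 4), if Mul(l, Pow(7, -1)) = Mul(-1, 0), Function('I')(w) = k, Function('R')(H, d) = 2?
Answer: Rational(28561, 16) ≈ 1785.1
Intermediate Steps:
k = Rational(3, 2) (k = Mul(Rational(1, 2), 3) = Rational(3, 2) ≈ 1.5000)
Function('I')(w) = Rational(3, 2)
l = 0 (l = Mul(7, Mul(-1, 0)) = Mul(7, 0) = 0)
Function('q')(r, K) = Add(Rational(3, 2), r) (Function('q')(r, K) = Add(r, Rational(3, 2)) = Add(Rational(3, 2), r))
Pow(Function('q')(Add(Mul(-2, l), 5), 4), 4) = Pow(Add(Rational(3, 2), Add(Mul(-2, 0), 5)), 4) = Pow(Add(Rational(3, 2), Add(0, 5)), 4) = Pow(Add(Rational(3, 2), 5), 4) = Pow(Rational(13, 2), 4) = Rational(28561, 16)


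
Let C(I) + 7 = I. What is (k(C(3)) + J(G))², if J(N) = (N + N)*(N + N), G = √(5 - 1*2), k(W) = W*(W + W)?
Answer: 1936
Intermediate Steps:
C(I) = -7 + I
k(W) = 2*W² (k(W) = W*(2*W) = 2*W²)
G = √3 (G = √(5 - 2) = √3 ≈ 1.7320)
J(N) = 4*N² (J(N) = (2*N)*(2*N) = 4*N²)
(k(C(3)) + J(G))² = (2*(-7 + 3)² + 4*(√3)²)² = (2*(-4)² + 4*3)² = (2*16 + 12)² = (32 + 12)² = 44² = 1936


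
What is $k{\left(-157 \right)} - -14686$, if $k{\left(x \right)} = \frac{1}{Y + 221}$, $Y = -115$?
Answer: $\frac{1556717}{106} \approx 14686.0$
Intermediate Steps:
$k{\left(x \right)} = \frac{1}{106}$ ($k{\left(x \right)} = \frac{1}{-115 + 221} = \frac{1}{106}$)
$k{\left(-157 \right)} - -14686 = \frac{1}{106} - -14686 = \frac{1}{106} + 14686 = \frac{1556717}{106}$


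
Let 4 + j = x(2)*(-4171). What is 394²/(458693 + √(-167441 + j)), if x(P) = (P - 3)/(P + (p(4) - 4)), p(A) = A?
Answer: 142411333096/420798867217 - 155236*I*√661438/420798867217 ≈ 0.33843 - 0.00030003*I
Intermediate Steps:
x(P) = (-3 + P)/P (x(P) = (P - 3)/(P + (4 - 4)) = (-3 + P)/(P + 0) = (-3 + P)/P)
j = 4163/2 (j = -4 + ((-3 + 2)/2)*(-4171) = -4 + ((½)*(-1))*(-4171) = -4 - ½*(-4171) = -4 + 4171/2 = 4163/2 ≈ 2081.5)
394²/(458693 + √(-167441 + j)) = 394²/(458693 + √(-167441 + 4163/2)) = 155236/(458693 + √(-330719/2)) = 155236/(458693 + I*√661438/2)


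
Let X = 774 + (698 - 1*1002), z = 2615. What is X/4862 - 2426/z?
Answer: -5283081/6357065 ≈ -0.83106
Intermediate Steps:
X = 470 (X = 774 + (698 - 1002) = 774 - 304 = 470)
X/4862 - 2426/z = 470/4862 - 2426/2615 = 470*(1/4862) - 2426*1/2615 = 235/2431 - 2426/2615 = -5283081/6357065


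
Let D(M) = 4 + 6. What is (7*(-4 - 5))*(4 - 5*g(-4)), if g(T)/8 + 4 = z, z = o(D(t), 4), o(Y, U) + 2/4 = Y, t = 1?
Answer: 13608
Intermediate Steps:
D(M) = 10
o(Y, U) = -½ + Y
z = 19/2 (z = -½ + 10 = 19/2 ≈ 9.5000)
g(T) = 44 (g(T) = -32 + 8*(19/2) = -32 + 76 = 44)
(7*(-4 - 5))*(4 - 5*g(-4)) = (7*(-4 - 5))*(4 - 5*44) = (7*(-9))*(4 - 220) = -63*(-216) = 13608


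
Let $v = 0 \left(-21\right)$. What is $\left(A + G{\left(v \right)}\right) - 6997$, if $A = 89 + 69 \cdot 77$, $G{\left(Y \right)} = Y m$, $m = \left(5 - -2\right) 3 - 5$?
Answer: $-1595$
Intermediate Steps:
$v = 0$
$m = 16$ ($m = \left(5 + 2\right) 3 - 5 = 7 \cdot 3 - 5 = 21 - 5 = 16$)
$G{\left(Y \right)} = 16 Y$ ($G{\left(Y \right)} = Y 16 = 16 Y$)
$A = 5402$ ($A = 89 + 5313 = 5402$)
$\left(A + G{\left(v \right)}\right) - 6997 = \left(5402 + 16 \cdot 0\right) - 6997 = \left(5402 + 0\right) - 6997 = 5402 - 6997 = -1595$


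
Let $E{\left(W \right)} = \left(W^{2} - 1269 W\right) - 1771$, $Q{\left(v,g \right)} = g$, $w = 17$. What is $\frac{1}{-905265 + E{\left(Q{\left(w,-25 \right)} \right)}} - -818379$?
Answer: $\frac{715824653993}{874686} \approx 8.1838 \cdot 10^{5}$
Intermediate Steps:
$E{\left(W \right)} = -1771 + W^{2} - 1269 W$
$\frac{1}{-905265 + E{\left(Q{\left(w,-25 \right)} \right)}} - -818379 = \frac{1}{-905265 - \left(-29954 - 625\right)} - -818379 = \frac{1}{-905265 + \left(-1771 + 625 + 31725\right)} + 818379 = \frac{1}{-905265 + 30579} + 818379 = \frac{1}{-874686} + 818379 = - \frac{1}{874686} + 818379 = \frac{715824653993}{874686}$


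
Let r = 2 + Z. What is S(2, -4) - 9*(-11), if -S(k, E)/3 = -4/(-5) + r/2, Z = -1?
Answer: 951/10 ≈ 95.100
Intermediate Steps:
r = 1 (r = 2 - 1 = 1)
S(k, E) = -39/10 (S(k, E) = -3*(-4/(-5) + 1/2) = -3*(-4*(-⅕) + 1*(½)) = -3*(⅘ + ½) = -3*13/10 = -39/10)
S(2, -4) - 9*(-11) = -39/10 - 9*(-11) = -39/10 + 99 = 951/10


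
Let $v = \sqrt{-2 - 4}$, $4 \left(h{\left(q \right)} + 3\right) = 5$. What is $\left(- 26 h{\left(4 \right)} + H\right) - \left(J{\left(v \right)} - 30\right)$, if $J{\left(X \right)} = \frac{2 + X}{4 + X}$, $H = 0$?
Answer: $\frac{1647}{22} - \frac{i \sqrt{6}}{11} \approx 74.864 - 0.22268 i$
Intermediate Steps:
$h{\left(q \right)} = - \frac{7}{4}$ ($h{\left(q \right)} = -3 + \frac{1}{4} \cdot 5 = -3 + \frac{5}{4} = - \frac{7}{4}$)
$v = i \sqrt{6}$ ($v = \sqrt{-6} = i \sqrt{6} \approx 2.4495 i$)
$J{\left(X \right)} = \frac{2 + X}{4 + X}$
$\left(- 26 h{\left(4 \right)} + H\right) - \left(J{\left(v \right)} - 30\right) = \left(\left(-26\right) \left(- \frac{7}{4}\right) + 0\right) - \left(\frac{2 + i \sqrt{6}}{4 + i \sqrt{6}} - 30\right) = \left(\frac{91}{2} + 0\right) - \left(\frac{2 + i \sqrt{6}}{4 + i \sqrt{6}} - 30\right) = \frac{91}{2} - \left(-30 + \frac{2 + i \sqrt{6}}{4 + i \sqrt{6}}\right) = \frac{91}{2} + \left(30 - \frac{2 + i \sqrt{6}}{4 + i \sqrt{6}}\right) = \frac{151}{2} - \frac{2 + i \sqrt{6}}{4 + i \sqrt{6}}$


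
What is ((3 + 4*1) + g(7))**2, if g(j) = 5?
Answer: 144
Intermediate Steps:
((3 + 4*1) + g(7))**2 = ((3 + 4*1) + 5)**2 = ((3 + 4) + 5)**2 = (7 + 5)**2 = 12**2 = 144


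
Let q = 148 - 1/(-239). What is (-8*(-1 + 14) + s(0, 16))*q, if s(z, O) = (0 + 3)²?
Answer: -3360435/239 ≈ -14060.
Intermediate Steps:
s(z, O) = 9 (s(z, O) = 3² = 9)
q = 35373/239 (q = 148 - 1*(-1/239) = 148 + 1/239 = 35373/239 ≈ 148.00)
(-8*(-1 + 14) + s(0, 16))*q = (-8*(-1 + 14) + 9)*(35373/239) = (-8*13 + 9)*(35373/239) = (-104 + 9)*(35373/239) = -95*35373/239 = -3360435/239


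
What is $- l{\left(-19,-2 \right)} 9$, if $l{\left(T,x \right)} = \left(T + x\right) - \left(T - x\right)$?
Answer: $36$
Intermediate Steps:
$l{\left(T,x \right)} = 2 x$
$- l{\left(-19,-2 \right)} 9 = - 2 \left(-2\right) 9 = \left(-1\right) \left(-4\right) 9 = 4 \cdot 9 = 36$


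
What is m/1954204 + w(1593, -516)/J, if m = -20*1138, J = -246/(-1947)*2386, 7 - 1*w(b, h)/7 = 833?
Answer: -917204840649/47792990126 ≈ -19.191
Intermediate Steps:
w(b, h) = -5782 (w(b, h) = 49 - 7*833 = 49 - 5831 = -5782)
J = 195652/649 (J = -246*(-1/1947)*2386 = (82/649)*2386 = 195652/649 ≈ 301.47)
m = -22760
m/1954204 + w(1593, -516)/J = -22760/1954204 - 5782/195652/649 = -22760*1/1954204 - 5782*649/195652 = -5690/488551 - 1876259/97826 = -917204840649/47792990126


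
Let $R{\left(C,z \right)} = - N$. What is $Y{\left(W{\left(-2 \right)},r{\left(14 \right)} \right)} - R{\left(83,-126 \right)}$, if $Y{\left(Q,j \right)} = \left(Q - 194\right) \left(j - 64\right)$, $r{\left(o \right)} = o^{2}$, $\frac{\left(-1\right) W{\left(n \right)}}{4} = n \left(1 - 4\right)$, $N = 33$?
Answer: $-28743$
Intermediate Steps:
$W{\left(n \right)} = 12 n$ ($W{\left(n \right)} = - 4 n \left(1 - 4\right) = - 4 n \left(-3\right) = - 4 \left(- 3 n\right) = 12 n$)
$Y{\left(Q,j \right)} = \left(-194 + Q\right) \left(-64 + j\right)$
$R{\left(C,z \right)} = -33$ ($R{\left(C,z \right)} = \left(-1\right) 33 = -33$)
$Y{\left(W{\left(-2 \right)},r{\left(14 \right)} \right)} - R{\left(83,-126 \right)} = \left(12416 - 194 \cdot 14^{2} - 64 \cdot 12 \left(-2\right) + 12 \left(-2\right) 14^{2}\right) - -33 = \left(12416 - 38024 - -1536 - 4704\right) + 33 = \left(12416 - 38024 + 1536 - 4704\right) + 33 = -28776 + 33 = -28743$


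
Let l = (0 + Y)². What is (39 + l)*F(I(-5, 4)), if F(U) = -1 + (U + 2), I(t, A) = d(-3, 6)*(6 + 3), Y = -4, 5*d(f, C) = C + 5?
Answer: 1144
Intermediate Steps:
d(f, C) = 1 + C/5 (d(f, C) = (C + 5)/5 = (5 + C)/5 = 1 + C/5)
I(t, A) = 99/5 (I(t, A) = (1 + (⅕)*6)*(6 + 3) = (1 + 6/5)*9 = (11/5)*9 = 99/5)
F(U) = 1 + U (F(U) = -1 + (2 + U) = 1 + U)
l = 16 (l = (0 - 4)² = (-4)² = 16)
(39 + l)*F(I(-5, 4)) = (39 + 16)*(1 + 99/5) = 55*(104/5) = 1144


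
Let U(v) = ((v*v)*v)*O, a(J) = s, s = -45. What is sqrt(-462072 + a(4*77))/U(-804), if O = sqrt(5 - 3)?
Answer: -I*sqrt(924234)/1039436928 ≈ -9.249e-7*I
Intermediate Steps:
O = sqrt(2) ≈ 1.4142
a(J) = -45
U(v) = sqrt(2)*v**3 (U(v) = ((v*v)*v)*sqrt(2) = (v**2*v)*sqrt(2) = v**3*sqrt(2) = sqrt(2)*v**3)
sqrt(-462072 + a(4*77))/U(-804) = sqrt(-462072 - 45)/((sqrt(2)*(-804)**3)) = sqrt(-462117)/((sqrt(2)*(-519718464))) = (I*sqrt(462117))/((-519718464*sqrt(2))) = (I*sqrt(462117))*(-sqrt(2)/1039436928) = -I*sqrt(924234)/1039436928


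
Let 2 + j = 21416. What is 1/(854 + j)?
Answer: 1/22268 ≈ 4.4908e-5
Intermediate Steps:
j = 21414 (j = -2 + 21416 = 21414)
1/(854 + j) = 1/(854 + 21414) = 1/22268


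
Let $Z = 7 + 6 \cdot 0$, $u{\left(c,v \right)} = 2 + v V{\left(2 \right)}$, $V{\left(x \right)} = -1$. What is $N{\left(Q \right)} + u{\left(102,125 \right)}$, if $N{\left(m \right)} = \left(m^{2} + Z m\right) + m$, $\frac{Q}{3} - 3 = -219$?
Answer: $414597$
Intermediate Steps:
$Q = -648$ ($Q = 9 + 3 \left(-219\right) = 9 - 657 = -648$)
$u{\left(c,v \right)} = 2 - v$ ($u{\left(c,v \right)} = 2 + v \left(-1\right) = 2 - v$)
$Z = 7$ ($Z = 7 + 0 = 7$)
$N{\left(m \right)} = m^{2} + 8 m$ ($N{\left(m \right)} = \left(m^{2} + 7 m\right) + m = m^{2} + 8 m$)
$N{\left(Q \right)} + u{\left(102,125 \right)} = - 648 \left(8 - 648\right) + \left(2 - 125\right) = \left(-648\right) \left(-640\right) + \left(2 - 125\right) = 414720 - 123 = 414597$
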